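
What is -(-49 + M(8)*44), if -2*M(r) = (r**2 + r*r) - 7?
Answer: 2711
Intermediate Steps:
M(r) = 7/2 - r**2 (M(r) = -((r**2 + r*r) - 7)/2 = -((r**2 + r**2) - 7)/2 = -(2*r**2 - 7)/2 = -(-7 + 2*r**2)/2 = 7/2 - r**2)
-(-49 + M(8)*44) = -(-49 + (7/2 - 1*8**2)*44) = -(-49 + (7/2 - 1*64)*44) = -(-49 + (7/2 - 64)*44) = -(-49 - 121/2*44) = -(-49 - 2662) = -1*(-2711) = 2711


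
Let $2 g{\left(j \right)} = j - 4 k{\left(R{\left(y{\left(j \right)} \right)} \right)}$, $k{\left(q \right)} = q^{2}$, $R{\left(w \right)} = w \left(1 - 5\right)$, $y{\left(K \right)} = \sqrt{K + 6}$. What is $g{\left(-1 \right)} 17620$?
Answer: $-2828010$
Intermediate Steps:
$y{\left(K \right)} = \sqrt{6 + K}$
$R{\left(w \right)} = - 4 w$ ($R{\left(w \right)} = w \left(-4\right) = - 4 w$)
$g{\left(j \right)} = -192 - \frac{63 j}{2}$ ($g{\left(j \right)} = \frac{j - 4 \left(- 4 \sqrt{6 + j}\right)^{2}}{2} = \frac{j - 4 \left(96 + 16 j\right)}{2} = \frac{j - \left(384 + 64 j\right)}{2} = \frac{-384 - 63 j}{2} = -192 - \frac{63 j}{2}$)
$g{\left(-1 \right)} 17620 = \left(-192 - - \frac{63}{2}\right) 17620 = \left(-192 + \frac{63}{2}\right) 17620 = \left(- \frac{321}{2}\right) 17620 = -2828010$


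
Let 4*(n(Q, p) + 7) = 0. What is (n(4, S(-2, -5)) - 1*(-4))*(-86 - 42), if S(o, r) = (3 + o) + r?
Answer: 384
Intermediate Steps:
S(o, r) = 3 + o + r
n(Q, p) = -7 (n(Q, p) = -7 + (¼)*0 = -7 + 0 = -7)
(n(4, S(-2, -5)) - 1*(-4))*(-86 - 42) = (-7 - 1*(-4))*(-86 - 42) = (-7 + 4)*(-128) = -3*(-128) = 384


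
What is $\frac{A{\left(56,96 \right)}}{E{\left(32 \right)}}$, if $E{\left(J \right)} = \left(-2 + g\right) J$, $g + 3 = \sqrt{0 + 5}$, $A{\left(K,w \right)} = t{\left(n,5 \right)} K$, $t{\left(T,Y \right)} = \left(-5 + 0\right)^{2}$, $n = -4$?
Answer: $- \frac{175}{16} - \frac{35 \sqrt{5}}{16} \approx -15.829$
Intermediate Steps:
$t{\left(T,Y \right)} = 25$ ($t{\left(T,Y \right)} = \left(-5\right)^{2} = 25$)
$A{\left(K,w \right)} = 25 K$
$g = -3 + \sqrt{5}$ ($g = -3 + \sqrt{0 + 5} = -3 + \sqrt{5} \approx -0.76393$)
$E{\left(J \right)} = J \left(-5 + \sqrt{5}\right)$ ($E{\left(J \right)} = \left(-2 - \left(3 - \sqrt{5}\right)\right) J = \left(-5 + \sqrt{5}\right) J = J \left(-5 + \sqrt{5}\right)$)
$\frac{A{\left(56,96 \right)}}{E{\left(32 \right)}} = \frac{25 \cdot 56}{32 \left(-5 + \sqrt{5}\right)} = \frac{1400}{-160 + 32 \sqrt{5}}$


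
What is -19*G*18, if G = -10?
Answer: 3420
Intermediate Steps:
-19*G*18 = -19*(-10)*18 = 190*18 = 3420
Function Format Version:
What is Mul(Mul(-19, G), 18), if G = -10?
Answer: 3420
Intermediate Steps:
Mul(Mul(-19, G), 18) = Mul(Mul(-19, -10), 18) = Mul(190, 18) = 3420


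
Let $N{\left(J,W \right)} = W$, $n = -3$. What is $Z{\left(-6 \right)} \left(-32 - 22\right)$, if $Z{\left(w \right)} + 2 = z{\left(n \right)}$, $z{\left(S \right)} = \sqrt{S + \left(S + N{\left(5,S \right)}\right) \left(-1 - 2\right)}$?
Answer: $108 - 54 \sqrt{15} \approx -101.14$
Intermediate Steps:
$z{\left(S \right)} = \sqrt{5} \sqrt{- S}$ ($z{\left(S \right)} = \sqrt{S + \left(S + S\right) \left(-1 - 2\right)} = \sqrt{S + 2 S \left(-3\right)} = \sqrt{S - 6 S} = \sqrt{- 5 S} = \sqrt{5} \sqrt{- S}$)
$Z{\left(w \right)} = -2 + \sqrt{15}$ ($Z{\left(w \right)} = -2 + \sqrt{5} \sqrt{\left(-1\right) \left(-3\right)} = -2 + \sqrt{5} \sqrt{3} = -2 + \sqrt{15}$)
$Z{\left(-6 \right)} \left(-32 - 22\right) = \left(-2 + \sqrt{15}\right) \left(-32 - 22\right) = \left(-2 + \sqrt{15}\right) \left(-54\right) = 108 - 54 \sqrt{15}$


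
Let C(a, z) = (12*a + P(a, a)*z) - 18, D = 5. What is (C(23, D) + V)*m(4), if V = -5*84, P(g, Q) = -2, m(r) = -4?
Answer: 688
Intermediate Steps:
C(a, z) = -18 - 2*z + 12*a (C(a, z) = (12*a - 2*z) - 18 = (-2*z + 12*a) - 18 = -18 - 2*z + 12*a)
V = -420
(C(23, D) + V)*m(4) = ((-18 - 2*5 + 12*23) - 420)*(-4) = ((-18 - 10 + 276) - 420)*(-4) = (248 - 420)*(-4) = -172*(-4) = 688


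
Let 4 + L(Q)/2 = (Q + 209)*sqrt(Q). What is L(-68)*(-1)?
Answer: 8 - 564*I*sqrt(17) ≈ 8.0 - 2325.4*I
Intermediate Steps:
L(Q) = -8 + 2*sqrt(Q)*(209 + Q) (L(Q) = -8 + 2*((Q + 209)*sqrt(Q)) = -8 + 2*((209 + Q)*sqrt(Q)) = -8 + 2*(sqrt(Q)*(209 + Q)) = -8 + 2*sqrt(Q)*(209 + Q))
L(-68)*(-1) = (-8 + 2*(-68)**(3/2) + 418*sqrt(-68))*(-1) = (-8 + 2*(-136*I*sqrt(17)) + 418*(2*I*sqrt(17)))*(-1) = (-8 - 272*I*sqrt(17) + 836*I*sqrt(17))*(-1) = (-8 + 564*I*sqrt(17))*(-1) = 8 - 564*I*sqrt(17)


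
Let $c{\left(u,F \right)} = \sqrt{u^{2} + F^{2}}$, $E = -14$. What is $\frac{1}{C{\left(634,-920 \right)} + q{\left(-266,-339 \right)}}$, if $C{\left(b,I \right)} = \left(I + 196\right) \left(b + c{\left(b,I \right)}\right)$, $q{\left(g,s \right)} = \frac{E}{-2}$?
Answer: $\frac{459009}{443668992575} - \frac{1448 \sqrt{312089}}{443668992575} \approx -7.8868 \cdot 10^{-7}$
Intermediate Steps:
$q{\left(g,s \right)} = 7$ ($q{\left(g,s \right)} = - \frac{14}{-2} = \left(-14\right) \left(- \frac{1}{2}\right) = 7$)
$c{\left(u,F \right)} = \sqrt{F^{2} + u^{2}}$
$C{\left(b,I \right)} = \left(196 + I\right) \left(b + \sqrt{I^{2} + b^{2}}\right)$ ($C{\left(b,I \right)} = \left(I + 196\right) \left(b + \sqrt{I^{2} + b^{2}}\right) = \left(196 + I\right) \left(b + \sqrt{I^{2} + b^{2}}\right)$)
$\frac{1}{C{\left(634,-920 \right)} + q{\left(-266,-339 \right)}} = \frac{1}{\left(196 \cdot 634 + 196 \sqrt{\left(-920\right)^{2} + 634^{2}} - 583280 - 920 \sqrt{\left(-920\right)^{2} + 634^{2}}\right) + 7} = \frac{1}{\left(124264 + 196 \sqrt{846400 + 401956} - 583280 - 920 \sqrt{846400 + 401956}\right) + 7} = \frac{1}{\left(124264 + 196 \sqrt{1248356} - 583280 - 920 \sqrt{1248356}\right) + 7} = \frac{1}{\left(124264 + 196 \cdot 2 \sqrt{312089} - 583280 - 920 \cdot 2 \sqrt{312089}\right) + 7} = \frac{1}{\left(124264 + 392 \sqrt{312089} - 583280 - 1840 \sqrt{312089}\right) + 7} = \frac{1}{\left(-459016 - 1448 \sqrt{312089}\right) + 7} = \frac{1}{-459009 - 1448 \sqrt{312089}}$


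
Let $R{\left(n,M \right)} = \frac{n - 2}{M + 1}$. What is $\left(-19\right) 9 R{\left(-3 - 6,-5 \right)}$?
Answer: $- \frac{1881}{4} \approx -470.25$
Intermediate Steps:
$R{\left(n,M \right)} = \frac{-2 + n}{1 + M}$
$\left(-19\right) 9 R{\left(-3 - 6,-5 \right)} = \left(-19\right) 9 \frac{-2 - 9}{1 - 5} = - 171 \frac{-2 - 9}{-4} = - 171 \left(- \frac{-2 - 9}{4}\right) = - 171 \left(\left(- \frac{1}{4}\right) \left(-11\right)\right) = \left(-171\right) \frac{11}{4} = - \frac{1881}{4}$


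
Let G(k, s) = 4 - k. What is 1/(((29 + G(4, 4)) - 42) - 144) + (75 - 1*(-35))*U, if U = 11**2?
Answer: 2089669/157 ≈ 13310.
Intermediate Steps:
U = 121
1/(((29 + G(4, 4)) - 42) - 144) + (75 - 1*(-35))*U = 1/(((29 + (4 - 1*4)) - 42) - 144) + (75 - 1*(-35))*121 = 1/(((29 + (4 - 4)) - 42) - 144) + (75 + 35)*121 = 1/(((29 + 0) - 42) - 144) + 110*121 = 1/((29 - 42) - 144) + 13310 = 1/(-13 - 144) + 13310 = 1/(-157) + 13310 = -1/157 + 13310 = 2089669/157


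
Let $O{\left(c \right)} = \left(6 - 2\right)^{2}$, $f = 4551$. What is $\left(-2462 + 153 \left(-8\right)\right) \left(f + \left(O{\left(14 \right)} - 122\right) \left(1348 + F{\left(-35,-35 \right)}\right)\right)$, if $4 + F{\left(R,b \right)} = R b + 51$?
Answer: $1006900934$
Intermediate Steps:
$F{\left(R,b \right)} = 47 + R b$ ($F{\left(R,b \right)} = -4 + \left(R b + 51\right) = -4 + \left(51 + R b\right) = 47 + R b$)
$O{\left(c \right)} = 16$ ($O{\left(c \right)} = 4^{2} = 16$)
$\left(-2462 + 153 \left(-8\right)\right) \left(f + \left(O{\left(14 \right)} - 122\right) \left(1348 + F{\left(-35,-35 \right)}\right)\right) = \left(-2462 + 153 \left(-8\right)\right) \left(4551 + \left(16 - 122\right) \left(1348 + \left(47 - -1225\right)\right)\right) = \left(-2462 - 1224\right) \left(4551 - 106 \left(1348 + \left(47 + 1225\right)\right)\right) = - 3686 \left(4551 - 106 \left(1348 + 1272\right)\right) = - 3686 \left(4551 - 277720\right) = \left(-3686\right) \left(-273169\right) = 1006900934$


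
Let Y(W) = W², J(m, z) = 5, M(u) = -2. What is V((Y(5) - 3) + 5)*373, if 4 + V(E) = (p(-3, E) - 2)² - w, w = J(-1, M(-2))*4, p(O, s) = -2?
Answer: -2984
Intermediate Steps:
w = 20 (w = 5*4 = 20)
V(E) = -8 (V(E) = -4 + ((-2 - 2)² - 1*20) = -4 + ((-4)² - 20) = -4 + (16 - 20) = -4 - 4 = -8)
V((Y(5) - 3) + 5)*373 = -8*373 = -2984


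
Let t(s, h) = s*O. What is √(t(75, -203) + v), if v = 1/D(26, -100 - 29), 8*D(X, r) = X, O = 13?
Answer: √164827/13 ≈ 31.230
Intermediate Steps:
D(X, r) = X/8
t(s, h) = 13*s (t(s, h) = s*13 = 13*s)
v = 4/13 (v = 1/((⅛)*26) = 1/(13/4) = 4/13 ≈ 0.30769)
√(t(75, -203) + v) = √(13*75 + 4/13) = √(975 + 4/13) = √(12679/13) = √164827/13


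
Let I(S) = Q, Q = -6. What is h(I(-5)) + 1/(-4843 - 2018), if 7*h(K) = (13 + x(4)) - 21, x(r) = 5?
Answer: -20590/48027 ≈ -0.42872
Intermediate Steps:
I(S) = -6
h(K) = -3/7 (h(K) = ((13 + 5) - 21)/7 = (18 - 21)/7 = (1/7)*(-3) = -3/7)
h(I(-5)) + 1/(-4843 - 2018) = -3/7 + 1/(-4843 - 2018) = -3/7 + 1/(-6861) = -3/7 - 1/6861 = -20590/48027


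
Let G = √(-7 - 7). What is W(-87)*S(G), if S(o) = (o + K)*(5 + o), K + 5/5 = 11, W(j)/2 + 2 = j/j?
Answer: -72 - 30*I*√14 ≈ -72.0 - 112.25*I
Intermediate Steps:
W(j) = -2 (W(j) = -4 + 2*(j/j) = -4 + 2*1 = -4 + 2 = -2)
G = I*√14 (G = √(-14) = I*√14 ≈ 3.7417*I)
K = 10 (K = -1 + 11 = 10)
S(o) = (5 + o)*(10 + o) (S(o) = (o + 10)*(5 + o) = (10 + o)*(5 + o) = (5 + o)*(10 + o))
W(-87)*S(G) = -2*(50 + (I*√14)² + 15*(I*√14)) = -2*(50 - 14 + 15*I*√14) = -2*(36 + 15*I*√14) = -72 - 30*I*√14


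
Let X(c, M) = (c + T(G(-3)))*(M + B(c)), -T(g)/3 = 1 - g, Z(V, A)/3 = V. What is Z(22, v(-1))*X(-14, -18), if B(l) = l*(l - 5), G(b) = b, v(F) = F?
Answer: -425568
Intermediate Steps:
Z(V, A) = 3*V
T(g) = -3 + 3*g (T(g) = -3*(1 - g) = -3 + 3*g)
B(l) = l*(-5 + l)
X(c, M) = (-12 + c)*(M + c*(-5 + c)) (X(c, M) = (c + (-3 + 3*(-3)))*(M + c*(-5 + c)) = (c + (-3 - 9))*(M + c*(-5 + c)) = (c - 12)*(M + c*(-5 + c)) = (-12 + c)*(M + c*(-5 + c)))
Z(22, v(-1))*X(-14, -18) = (3*22)*((-14)**3 - 17*(-14)**2 - 12*(-18) + 60*(-14) - 18*(-14)) = 66*(-2744 - 17*196 + 216 - 840 + 252) = 66*(-2744 - 3332 + 216 - 840 + 252) = 66*(-6448) = -425568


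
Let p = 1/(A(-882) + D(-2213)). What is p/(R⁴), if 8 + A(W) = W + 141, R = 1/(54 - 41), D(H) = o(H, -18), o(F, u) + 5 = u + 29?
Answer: -28561/743 ≈ -38.440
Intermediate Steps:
o(F, u) = 24 + u (o(F, u) = -5 + (u + 29) = -5 + (29 + u) = 24 + u)
D(H) = 6 (D(H) = 24 - 18 = 6)
R = 1/13 ≈ 0.076923
A(W) = 133 + W (A(W) = -8 + (W + 141) = -8 + (141 + W) = 133 + W)
p = -1/743 (p = 1/((133 - 882) + 6) = 1/(-749 + 6) = 1/(-743) = -1/743 ≈ -0.0013459)
p/(R⁴) = -1/(743*((1/13)⁴)) = -1/(743*1/28561) = -1/743*28561 = -28561/743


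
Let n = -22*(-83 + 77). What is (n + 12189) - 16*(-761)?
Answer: 24497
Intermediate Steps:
n = 132 (n = -22*(-6) = 132)
(n + 12189) - 16*(-761) = (132 + 12189) - 16*(-761) = 12321 + 12176 = 24497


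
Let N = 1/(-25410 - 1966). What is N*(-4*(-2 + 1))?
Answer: -1/6844 ≈ -0.00014611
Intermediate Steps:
N = -1/27376 (N = 1/(-27376) = -1/27376 ≈ -3.6528e-5)
N*(-4*(-2 + 1)) = -(-1)*(-2 + 1)/6844 = -(-1)*(-1)/6844 = -1/27376*4 = -1/6844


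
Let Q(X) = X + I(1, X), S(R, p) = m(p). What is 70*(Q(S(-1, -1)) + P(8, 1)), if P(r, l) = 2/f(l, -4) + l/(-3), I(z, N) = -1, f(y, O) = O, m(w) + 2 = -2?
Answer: -1225/3 ≈ -408.33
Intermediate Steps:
m(w) = -4 (m(w) = -2 - 2 = -4)
S(R, p) = -4
Q(X) = -1 + X (Q(X) = X - 1 = -1 + X)
P(r, l) = -½ - l/3 (P(r, l) = 2/(-4) + l/(-3) = 2*(-¼) + l*(-⅓) = -½ - l/3)
70*(Q(S(-1, -1)) + P(8, 1)) = 70*((-1 - 4) + (-½ - ⅓*1)) = 70*(-5 + (-½ - ⅓)) = 70*(-5 - ⅚) = 70*(-35/6) = -1225/3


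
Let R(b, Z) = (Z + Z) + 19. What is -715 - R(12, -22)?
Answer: -690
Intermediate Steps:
R(b, Z) = 19 + 2*Z (R(b, Z) = 2*Z + 19 = 19 + 2*Z)
-715 - R(12, -22) = -715 - (19 + 2*(-22)) = -715 - (19 - 44) = -715 - 1*(-25) = -715 + 25 = -690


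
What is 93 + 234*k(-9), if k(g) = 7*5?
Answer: 8283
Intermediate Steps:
k(g) = 35
93 + 234*k(-9) = 93 + 234*35 = 93 + 8190 = 8283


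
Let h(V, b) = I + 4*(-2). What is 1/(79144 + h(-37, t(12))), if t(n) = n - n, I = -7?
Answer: 1/79129 ≈ 1.2638e-5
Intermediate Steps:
t(n) = 0
h(V, b) = -15 (h(V, b) = -7 + 4*(-2) = -7 - 8 = -15)
1/(79144 + h(-37, t(12))) = 1/(79144 - 15) = 1/79129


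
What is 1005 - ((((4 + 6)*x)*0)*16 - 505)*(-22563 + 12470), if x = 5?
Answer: -5095960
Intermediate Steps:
1005 - ((((4 + 6)*x)*0)*16 - 505)*(-22563 + 12470) = 1005 - ((((4 + 6)*5)*0)*16 - 505)*(-22563 + 12470) = 1005 - (((10*5)*0)*16 - 505)*(-10093) = 1005 - ((50*0)*16 - 505)*(-10093) = 1005 - (0*16 - 505)*(-10093) = 1005 - (0 - 505)*(-10093) = 1005 - (-505)*(-10093) = 1005 - 1*5096965 = 1005 - 5096965 = -5095960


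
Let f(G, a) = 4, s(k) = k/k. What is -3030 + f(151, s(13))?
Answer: -3026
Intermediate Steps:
s(k) = 1
-3030 + f(151, s(13)) = -3030 + 4 = -3026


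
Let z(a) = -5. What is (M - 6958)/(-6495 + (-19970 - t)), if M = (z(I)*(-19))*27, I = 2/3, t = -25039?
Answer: 191/62 ≈ 3.0806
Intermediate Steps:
I = ⅔ (I = 2*(⅓) = ⅔ ≈ 0.66667)
M = 2565 (M = -5*(-19)*27 = 95*27 = 2565)
(M - 6958)/(-6495 + (-19970 - t)) = (2565 - 6958)/(-6495 + (-19970 - 1*(-25039))) = -4393/(-6495 + (-19970 + 25039)) = -4393/(-6495 + 5069) = -4393/(-1426) = -4393*(-1/1426) = 191/62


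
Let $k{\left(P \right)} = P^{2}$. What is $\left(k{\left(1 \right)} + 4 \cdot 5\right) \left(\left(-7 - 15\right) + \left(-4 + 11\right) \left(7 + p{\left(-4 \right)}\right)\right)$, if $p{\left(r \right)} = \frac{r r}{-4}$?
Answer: $-21$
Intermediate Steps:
$p{\left(r \right)} = - \frac{r^{2}}{4}$ ($p{\left(r \right)} = r^{2} \left(- \frac{1}{4}\right) = - \frac{r^{2}}{4}$)
$\left(k{\left(1 \right)} + 4 \cdot 5\right) \left(\left(-7 - 15\right) + \left(-4 + 11\right) \left(7 + p{\left(-4 \right)}\right)\right) = \left(1^{2} + 4 \cdot 5\right) \left(\left(-7 - 15\right) + \left(-4 + 11\right) \left(7 - \frac{\left(-4\right)^{2}}{4}\right)\right) = \left(1 + 20\right) \left(\left(-7 - 15\right) + 7 \left(7 - 4\right)\right) = 21 \left(-22 + 7 \left(7 - 4\right)\right) = 21 \left(-22 + 7 \cdot 3\right) = 21 \left(-22 + 21\right) = 21 \left(-1\right) = -21$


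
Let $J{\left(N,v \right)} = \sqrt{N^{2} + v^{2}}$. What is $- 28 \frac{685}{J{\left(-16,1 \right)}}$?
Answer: $- \frac{19180 \sqrt{257}}{257} \approx -1196.4$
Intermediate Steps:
$- 28 \frac{685}{J{\left(-16,1 \right)}} = - 28 \frac{685}{\sqrt{\left(-16\right)^{2} + 1^{2}}} = - 28 \frac{685}{\sqrt{256 + 1}} = - 28 \frac{685}{\sqrt{257}} = - 28 \cdot 685 \frac{\sqrt{257}}{257} = - 28 \frac{685 \sqrt{257}}{257} = - \frac{19180 \sqrt{257}}{257}$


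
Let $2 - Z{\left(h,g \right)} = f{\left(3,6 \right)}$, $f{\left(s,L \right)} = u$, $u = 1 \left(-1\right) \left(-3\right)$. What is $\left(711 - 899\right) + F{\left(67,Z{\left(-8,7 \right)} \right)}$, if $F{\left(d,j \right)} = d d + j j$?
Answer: $4302$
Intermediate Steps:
$u = 3$ ($u = \left(-1\right) \left(-3\right) = 3$)
$f{\left(s,L \right)} = 3$
$Z{\left(h,g \right)} = -1$ ($Z{\left(h,g \right)} = 2 - 3 = -1$)
$F{\left(d,j \right)} = d^{2} + j^{2}$
$\left(711 - 899\right) + F{\left(67,Z{\left(-8,7 \right)} \right)} = \left(711 - 899\right) + \left(67^{2} + \left(-1\right)^{2}\right) = \left(711 - 899\right) + \left(4489 + 1\right) = -188 + 4490 = 4302$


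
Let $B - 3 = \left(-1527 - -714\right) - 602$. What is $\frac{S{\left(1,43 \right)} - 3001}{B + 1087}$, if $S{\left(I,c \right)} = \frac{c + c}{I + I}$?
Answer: $\frac{2958}{325} \approx 9.1015$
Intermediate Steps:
$S{\left(I,c \right)} = \frac{c}{I}$ ($S{\left(I,c \right)} = \frac{2 c}{2 I} = 2 c \frac{1}{2 I} = \frac{c}{I}$)
$B = -1412$ ($B = 3 - 1415 = -1412$)
$\frac{S{\left(1,43 \right)} - 3001}{B + 1087} = \frac{\frac{43}{1} - 3001}{-1412 + 1087} = \frac{43 \cdot 1 - 3001}{-325} = \left(43 - 3001\right) \left(- \frac{1}{325}\right) = \left(-2958\right) \left(- \frac{1}{325}\right) = \frac{2958}{325}$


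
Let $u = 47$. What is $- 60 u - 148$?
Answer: $-2968$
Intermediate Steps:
$- 60 u - 148 = \left(-60\right) 47 - 148 = -2820 - 148 = -2968$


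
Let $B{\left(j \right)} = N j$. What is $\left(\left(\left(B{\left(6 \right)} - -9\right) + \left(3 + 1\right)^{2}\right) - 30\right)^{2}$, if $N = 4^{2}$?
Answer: $8281$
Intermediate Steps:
$N = 16$
$B{\left(j \right)} = 16 j$
$\left(\left(\left(B{\left(6 \right)} - -9\right) + \left(3 + 1\right)^{2}\right) - 30\right)^{2} = \left(\left(\left(16 \cdot 6 - -9\right) + \left(3 + 1\right)^{2}\right) - 30\right)^{2} = \left(\left(\left(96 + 9\right) + 4^{2}\right) - 30\right)^{2} = \left(\left(105 + 16\right) - 30\right)^{2} = \left(121 - 30\right)^{2} = 91^{2} = 8281$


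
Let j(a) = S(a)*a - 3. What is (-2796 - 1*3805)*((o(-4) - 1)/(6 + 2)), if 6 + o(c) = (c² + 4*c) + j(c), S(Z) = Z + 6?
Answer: 59409/4 ≈ 14852.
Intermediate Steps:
S(Z) = 6 + Z
j(a) = -3 + a*(6 + a) (j(a) = (6 + a)*a - 3 = a*(6 + a) - 3 = -3 + a*(6 + a))
o(c) = -9 + c² + 4*c + c*(6 + c) (o(c) = -6 + ((c² + 4*c) + (-3 + c*(6 + c))) = -6 + (-3 + c² + 4*c + c*(6 + c)) = -9 + c² + 4*c + c*(6 + c))
(-2796 - 1*3805)*((o(-4) - 1)/(6 + 2)) = (-2796 - 1*3805)*(((-9 + 2*(-4)² + 10*(-4)) - 1)/(6 + 2)) = (-2796 - 3805)*(((-9 + 2*16 - 40) - 1)/8) = -6601*((-9 + 32 - 40) - 1)/8 = -6601*(-17 - 1)/8 = -(-118818)/8 = -6601*(-9/4) = 59409/4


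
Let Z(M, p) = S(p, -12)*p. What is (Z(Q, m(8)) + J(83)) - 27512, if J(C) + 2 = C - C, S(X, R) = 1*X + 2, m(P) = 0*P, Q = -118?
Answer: -27514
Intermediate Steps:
m(P) = 0
S(X, R) = 2 + X (S(X, R) = X + 2 = 2 + X)
J(C) = -2 (J(C) = -2 + (C - C) = -2 + 0 = -2)
Z(M, p) = p*(2 + p) (Z(M, p) = (2 + p)*p = p*(2 + p))
(Z(Q, m(8)) + J(83)) - 27512 = (0*(2 + 0) - 2) - 27512 = (0*2 - 2) - 27512 = (0 - 2) - 27512 = -2 - 27512 = -27514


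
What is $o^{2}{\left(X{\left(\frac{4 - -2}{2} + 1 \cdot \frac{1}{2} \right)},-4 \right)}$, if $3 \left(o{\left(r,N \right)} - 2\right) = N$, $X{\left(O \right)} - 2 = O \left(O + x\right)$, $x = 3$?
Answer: $\frac{4}{9} \approx 0.44444$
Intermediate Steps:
$X{\left(O \right)} = 2 + O \left(3 + O\right)$ ($X{\left(O \right)} = 2 + O \left(O + 3\right) = 2 + O \left(3 + O\right)$)
$o{\left(r,N \right)} = 2 + \frac{N}{3}$
$o^{2}{\left(X{\left(\frac{4 - -2}{2} + 1 \cdot \frac{1}{2} \right)},-4 \right)} = \left(2 + \frac{1}{3} \left(-4\right)\right)^{2} = \left(2 - \frac{4}{3}\right)^{2} = \left(\frac{2}{3}\right)^{2} = \frac{4}{9}$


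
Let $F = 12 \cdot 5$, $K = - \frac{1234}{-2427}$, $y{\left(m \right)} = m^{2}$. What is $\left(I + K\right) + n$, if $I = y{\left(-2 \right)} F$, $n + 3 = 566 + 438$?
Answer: $\frac{3013141}{2427} \approx 1241.5$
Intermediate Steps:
$n = 1001$ ($n = -3 + \left(566 + 438\right) = -3 + 1004 = 1001$)
$K = \frac{1234}{2427}$ ($K = \left(-1234\right) \left(- \frac{1}{2427}\right) = \frac{1234}{2427} \approx 0.50845$)
$F = 60$
$I = 240$ ($I = \left(-2\right)^{2} \cdot 60 = 4 \cdot 60 = 240$)
$\left(I + K\right) + n = \left(240 + \frac{1234}{2427}\right) + 1001 = \frac{583714}{2427} + 1001 = \frac{3013141}{2427}$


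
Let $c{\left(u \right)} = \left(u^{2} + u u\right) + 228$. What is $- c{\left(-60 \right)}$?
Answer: $-7428$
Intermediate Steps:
$c{\left(u \right)} = 228 + 2 u^{2}$ ($c{\left(u \right)} = \left(u^{2} + u^{2}\right) + 228 = 2 u^{2} + 228 = 228 + 2 u^{2}$)
$- c{\left(-60 \right)} = - (228 + 2 \left(-60\right)^{2}) = - (228 + 2 \cdot 3600) = - (228 + 7200) = \left(-1\right) 7428 = -7428$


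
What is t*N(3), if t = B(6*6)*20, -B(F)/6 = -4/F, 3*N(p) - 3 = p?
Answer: 80/3 ≈ 26.667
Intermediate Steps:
N(p) = 1 + p/3
B(F) = 24/F (B(F) = -(-24)/F = 24/F)
t = 40/3 (t = (24/((6*6)))*20 = (24/36)*20 = (24*(1/36))*20 = (⅔)*20 = 40/3 ≈ 13.333)
t*N(3) = 40*(1 + (⅓)*3)/3 = 40*(1 + 1)/3 = (40/3)*2 = 80/3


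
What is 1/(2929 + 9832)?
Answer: 1/12761 ≈ 7.8364e-5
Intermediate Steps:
1/(2929 + 9832) = 1/12761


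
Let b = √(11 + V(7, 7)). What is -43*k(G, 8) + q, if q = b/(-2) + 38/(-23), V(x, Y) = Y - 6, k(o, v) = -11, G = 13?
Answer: 10841/23 - √3 ≈ 469.62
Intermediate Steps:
V(x, Y) = -6 + Y
b = 2*√3 (b = √(11 + (-6 + 7)) = √(11 + 1) = √12 = 2*√3 ≈ 3.4641)
q = -38/23 - √3 (q = (2*√3)/(-2) + 38/(-23) = (2*√3)*(-½) + 38*(-1/23) = -√3 - 38/23 = -38/23 - √3 ≈ -3.3842)
-43*k(G, 8) + q = -43*(-11) + (-38/23 - √3) = 473 + (-38/23 - √3) = 10841/23 - √3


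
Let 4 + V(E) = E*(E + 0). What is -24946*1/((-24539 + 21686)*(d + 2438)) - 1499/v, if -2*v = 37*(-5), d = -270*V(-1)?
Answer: -13888241951/857155320 ≈ -16.203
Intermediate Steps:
V(E) = -4 + E² (V(E) = -4 + E*(E + 0) = -4 + E*E = -4 + E²)
d = 810 (d = -270*(-4 + (-1)²) = -270*(-4 + 1) = -270*(-3) = 810)
v = 185/2 (v = -37*(-5)/2 = -½*(-185) = 185/2 ≈ 92.500)
-24946*1/((-24539 + 21686)*(d + 2438)) - 1499/v = -24946*1/((-24539 + 21686)*(810 + 2438)) - 1499/185/2 = -24946/(3248*(-2853)) - 1499*2/185 = -24946/(-9266544) - 2998/185 = -24946*(-1/9266544) - 2998/185 = 12473/4633272 - 2998/185 = -13888241951/857155320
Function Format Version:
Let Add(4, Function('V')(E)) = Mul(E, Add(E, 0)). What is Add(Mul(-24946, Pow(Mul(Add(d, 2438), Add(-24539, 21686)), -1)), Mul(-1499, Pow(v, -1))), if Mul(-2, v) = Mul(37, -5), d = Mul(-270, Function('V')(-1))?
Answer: Rational(-13888241951, 857155320) ≈ -16.203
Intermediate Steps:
Function('V')(E) = Add(-4, Pow(E, 2)) (Function('V')(E) = Add(-4, Mul(E, Add(E, 0))) = Add(-4, Mul(E, E)) = Add(-4, Pow(E, 2)))
d = 810 (d = Mul(-270, Add(-4, Pow(-1, 2))) = Mul(-270, Add(-4, 1)) = Mul(-270, -3) = 810)
v = Rational(185, 2) (v = Mul(Rational(-1, 2), Mul(37, -5)) = Mul(Rational(-1, 2), -185) = Rational(185, 2) ≈ 92.500)
Add(Mul(-24946, Pow(Mul(Add(d, 2438), Add(-24539, 21686)), -1)), Mul(-1499, Pow(v, -1))) = Add(Mul(-24946, Pow(Mul(Add(810, 2438), Add(-24539, 21686)), -1)), Mul(-1499, Pow(Rational(185, 2), -1))) = Add(Mul(-24946, Pow(Mul(3248, -2853), -1)), Mul(-1499, Rational(2, 185))) = Add(Mul(-24946, Pow(-9266544, -1)), Rational(-2998, 185)) = Add(Mul(-24946, Rational(-1, 9266544)), Rational(-2998, 185)) = Add(Rational(12473, 4633272), Rational(-2998, 185)) = Rational(-13888241951, 857155320)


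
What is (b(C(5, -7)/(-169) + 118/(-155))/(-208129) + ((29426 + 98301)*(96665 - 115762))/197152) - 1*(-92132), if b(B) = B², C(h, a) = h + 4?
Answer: 2245715242550286654409137/28155976253566439200 ≈ 79760.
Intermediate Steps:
C(h, a) = 4 + h
(b(C(5, -7)/(-169) + 118/(-155))/(-208129) + ((29426 + 98301)*(96665 - 115762))/197152) - 1*(-92132) = (((4 + 5)/(-169) + 118/(-155))²/(-208129) + ((29426 + 98301)*(96665 - 115762))/197152) - 1*(-92132) = ((9*(-1/169) + 118*(-1/155))²*(-1/208129) + (127727*(-19097))*(1/197152)) + 92132 = ((-9/169 - 118/155)²*(-1/208129) - 2439202519*1/197152) + 92132 = ((-21337/26195)²*(-1/208129) - 2439202519/197152) + 92132 = ((455267569/686178025)*(-1/208129) - 2439202519/197152) + 92132 = (-455267569/142813546165225 - 2439202519/197152) + 92132 = -348351161643296521965263/28155976253566439200 + 92132 = 2245715242550286654409137/28155976253566439200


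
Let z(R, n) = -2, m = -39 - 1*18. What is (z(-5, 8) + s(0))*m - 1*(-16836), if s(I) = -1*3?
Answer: 17121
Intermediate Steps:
s(I) = -3
m = -57 (m = -39 - 18 = -57)
(z(-5, 8) + s(0))*m - 1*(-16836) = (-2 - 3)*(-57) - 1*(-16836) = -5*(-57) + 16836 = 285 + 16836 = 17121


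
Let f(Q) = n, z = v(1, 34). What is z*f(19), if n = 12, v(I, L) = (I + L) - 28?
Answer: 84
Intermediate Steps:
v(I, L) = -28 + I + L
z = 7 (z = -28 + 1 + 34 = 7)
f(Q) = 12
z*f(19) = 7*12 = 84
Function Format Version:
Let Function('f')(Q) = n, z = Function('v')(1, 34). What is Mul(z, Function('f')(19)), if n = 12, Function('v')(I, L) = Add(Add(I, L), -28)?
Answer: 84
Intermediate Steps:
Function('v')(I, L) = Add(-28, I, L)
z = 7 (z = Add(-28, 1, 34) = 7)
Function('f')(Q) = 12
Mul(z, Function('f')(19)) = Mul(7, 12) = 84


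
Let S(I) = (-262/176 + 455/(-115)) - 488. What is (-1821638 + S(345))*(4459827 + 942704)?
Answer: -19924502155927895/2024 ≈ -9.8441e+12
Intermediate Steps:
S(I) = -998733/2024 (S(I) = (-262*1/176 + 455*(-1/115)) - 488 = (-131/88 - 91/23) - 488 = -11021/2024 - 488 = -998733/2024)
(-1821638 + S(345))*(4459827 + 942704) = (-1821638 - 998733/2024)*(4459827 + 942704) = -3687994045/2024*5402531 = -19924502155927895/2024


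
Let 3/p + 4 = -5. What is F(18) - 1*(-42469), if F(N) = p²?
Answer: 382222/9 ≈ 42469.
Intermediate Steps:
p = -⅓ (p = 3/(-4 - 5) = 3/(-9) = 3*(-⅑) = -⅓ ≈ -0.33333)
F(N) = ⅑ (F(N) = (-⅓)² = ⅑)
F(18) - 1*(-42469) = ⅑ - 1*(-42469) = ⅑ + 42469 = 382222/9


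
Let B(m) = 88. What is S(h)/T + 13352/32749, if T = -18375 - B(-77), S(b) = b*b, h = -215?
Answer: -1267304549/604644787 ≈ -2.0959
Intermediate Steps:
S(b) = b²
T = -18463 (T = -18375 - 1*88 = -18375 - 88 = -18463)
S(h)/T + 13352/32749 = (-215)²/(-18463) + 13352/32749 = 46225*(-1/18463) + 13352*(1/32749) = -46225/18463 + 13352/32749 = -1267304549/604644787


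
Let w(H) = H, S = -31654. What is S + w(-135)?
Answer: -31789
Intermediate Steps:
S + w(-135) = -31654 - 135 = -31789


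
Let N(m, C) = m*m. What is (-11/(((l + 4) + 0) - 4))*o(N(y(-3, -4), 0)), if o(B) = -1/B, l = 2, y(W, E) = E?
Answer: 11/32 ≈ 0.34375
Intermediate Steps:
N(m, C) = m²
(-11/(((l + 4) + 0) - 4))*o(N(y(-3, -4), 0)) = (-11/(((2 + 4) + 0) - 4))*(-1/((-4)²)) = (-11/((6 + 0) - 4))*(-1/16) = (-11/(6 - 4))*(-1*1/16) = (-11/2)*(-1/16) = ((½)*(-11))*(-1/16) = -11/2*(-1/16) = 11/32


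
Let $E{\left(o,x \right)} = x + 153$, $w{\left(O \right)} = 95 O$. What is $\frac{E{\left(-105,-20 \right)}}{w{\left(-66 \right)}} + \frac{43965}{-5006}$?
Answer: $- \frac{3635873}{412995} \approx -8.8037$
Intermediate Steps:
$E{\left(o,x \right)} = 153 + x$
$\frac{E{\left(-105,-20 \right)}}{w{\left(-66 \right)}} + \frac{43965}{-5006} = \frac{153 - 20}{95 \left(-66\right)} + \frac{43965}{-5006} = \frac{133}{-6270} + 43965 \left(- \frac{1}{5006}\right) = 133 \left(- \frac{1}{6270}\right) - \frac{43965}{5006} = - \frac{7}{330} - \frac{43965}{5006} = - \frac{3635873}{412995}$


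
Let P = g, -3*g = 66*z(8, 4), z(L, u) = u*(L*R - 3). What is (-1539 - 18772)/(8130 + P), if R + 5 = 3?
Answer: -20311/9802 ≈ -2.0721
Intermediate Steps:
R = -2 (R = -5 + 3 = -2)
z(L, u) = u*(-3 - 2*L) (z(L, u) = u*(L*(-2) - 3) = u*(-2*L - 3) = u*(-3 - 2*L))
g = 1672 (g = -22*4*(-3 - 2*8) = -22*4*(-3 - 16) = -22*4*(-19) = -22*(-76) = -⅓*(-5016) = 1672)
P = 1672
(-1539 - 18772)/(8130 + P) = (-1539 - 18772)/(8130 + 1672) = -20311/9802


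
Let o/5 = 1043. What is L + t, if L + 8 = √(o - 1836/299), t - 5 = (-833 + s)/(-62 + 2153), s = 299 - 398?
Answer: -7205/2091 + √465677251/299 ≈ 68.727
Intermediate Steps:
o = 5215 (o = 5*1043 = 5215)
s = -99
t = 9523/2091 (t = 5 + (-833 - 99)/(-62 + 2153) = 5 - 932/2091 = 9523/2091 ≈ 4.5543)
L = -8 + √465677251/299 (L = -8 + √(5215 - 1836/299) = -8 + √(1557449/299) = -8 + √465677251/299 ≈ 64.172)
L + t = (-8 + √465677251/299) + 9523/2091 = -7205/2091 + √465677251/299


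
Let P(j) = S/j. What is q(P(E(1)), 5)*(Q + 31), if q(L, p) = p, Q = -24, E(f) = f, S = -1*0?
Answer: 35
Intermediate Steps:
S = 0
P(j) = 0 (P(j) = 0/j = 0)
q(P(E(1)), 5)*(Q + 31) = 5*(-24 + 31) = 5*7 = 35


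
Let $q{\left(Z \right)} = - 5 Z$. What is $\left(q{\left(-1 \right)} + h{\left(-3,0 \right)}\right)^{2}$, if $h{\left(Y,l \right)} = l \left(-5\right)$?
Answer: $25$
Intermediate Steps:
$h{\left(Y,l \right)} = - 5 l$
$\left(q{\left(-1 \right)} + h{\left(-3,0 \right)}\right)^{2} = \left(\left(-5\right) \left(-1\right) - 0\right)^{2} = \left(5 + 0\right)^{2} = 5^{2} = 25$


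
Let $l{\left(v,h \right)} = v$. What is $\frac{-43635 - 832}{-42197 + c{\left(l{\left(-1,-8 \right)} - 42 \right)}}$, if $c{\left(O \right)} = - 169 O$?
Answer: $\frac{44467}{34930} \approx 1.273$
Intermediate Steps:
$\frac{-43635 - 832}{-42197 + c{\left(l{\left(-1,-8 \right)} - 42 \right)}} = \frac{-43635 - 832}{-42197 - 169 \left(-1 - 42\right)} = - \frac{44467}{-42197 - 169 \left(-1 - 42\right)} = - \frac{44467}{-42197 - -7267} = - \frac{44467}{-42197 + 7267} = - \frac{44467}{-34930} = \left(-44467\right) \left(- \frac{1}{34930}\right) = \frac{44467}{34930}$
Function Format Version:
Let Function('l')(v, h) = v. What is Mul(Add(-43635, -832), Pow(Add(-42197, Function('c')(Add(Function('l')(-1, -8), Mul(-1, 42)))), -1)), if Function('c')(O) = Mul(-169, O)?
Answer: Rational(44467, 34930) ≈ 1.2730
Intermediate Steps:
Mul(Add(-43635, -832), Pow(Add(-42197, Function('c')(Add(Function('l')(-1, -8), Mul(-1, 42)))), -1)) = Mul(Add(-43635, -832), Pow(Add(-42197, Mul(-169, Add(-1, Mul(-1, 42)))), -1)) = Mul(-44467, Pow(Add(-42197, Mul(-169, Add(-1, -42))), -1)) = Mul(-44467, Pow(Add(-42197, Mul(-169, -43)), -1)) = Mul(-44467, Pow(Add(-42197, 7267), -1)) = Mul(-44467, Pow(-34930, -1)) = Mul(-44467, Rational(-1, 34930)) = Rational(44467, 34930)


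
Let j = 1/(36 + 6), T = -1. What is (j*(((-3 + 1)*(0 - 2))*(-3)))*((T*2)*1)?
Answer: 4/7 ≈ 0.57143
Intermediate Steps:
j = 1/42 ≈ 0.023810
(j*(((-3 + 1)*(0 - 2))*(-3)))*((T*2)*1) = ((((-3 + 1)*(0 - 2))*(-3))/42)*(-1*2*1) = ((-2*(-2)*(-3))/42)*(-2*1) = ((4*(-3))/42)*(-2) = ((1/42)*(-12))*(-2) = -2/7*(-2) = 4/7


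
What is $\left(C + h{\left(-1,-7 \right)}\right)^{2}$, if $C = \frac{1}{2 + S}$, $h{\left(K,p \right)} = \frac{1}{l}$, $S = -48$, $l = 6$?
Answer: $\frac{100}{4761} \approx 0.021004$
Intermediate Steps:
$h{\left(K,p \right)} = \frac{1}{6}$
$C = - \frac{1}{46}$ ($C = \frac{1}{2 - 48} = \frac{1}{-46} = - \frac{1}{46} \approx -0.021739$)
$\left(C + h{\left(-1,-7 \right)}\right)^{2} = \left(- \frac{1}{46} + \frac{1}{6}\right)^{2} = \left(\frac{10}{69}\right)^{2} = \frac{100}{4761}$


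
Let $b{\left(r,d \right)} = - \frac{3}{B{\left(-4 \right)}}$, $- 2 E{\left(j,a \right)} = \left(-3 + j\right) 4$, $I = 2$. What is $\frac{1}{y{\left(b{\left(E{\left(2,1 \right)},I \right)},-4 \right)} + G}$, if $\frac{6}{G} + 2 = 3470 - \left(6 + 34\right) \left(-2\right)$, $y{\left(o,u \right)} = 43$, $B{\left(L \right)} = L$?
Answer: $\frac{1774}{76285} \approx 0.023255$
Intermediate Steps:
$E{\left(j,a \right)} = 6 - 2 j$ ($E{\left(j,a \right)} = - \frac{\left(-3 + j\right) 4}{2} = - \frac{-12 + 4 j}{2} = 6 - 2 j$)
$b{\left(r,d \right)} = \frac{3}{4}$ ($b{\left(r,d \right)} = - \frac{3}{-4} = \left(-3\right) \left(- \frac{1}{4}\right) = \frac{3}{4}$)
$G = \frac{3}{1774}$ ($G = \frac{6}{-2 + \left(3470 - \left(6 + 34\right) \left(-2\right)\right)} = \frac{6}{-2 + \left(3470 - 40 \left(-2\right)\right)} = \frac{6}{-2 + \left(3470 - -80\right)} = \frac{6}{-2 + \left(3470 + 80\right)} = \frac{6}{-2 + 3550} = \frac{6}{3548} = 6 \cdot \frac{1}{3548} = \frac{3}{1774} \approx 0.0016911$)
$\frac{1}{y{\left(b{\left(E{\left(2,1 \right)},I \right)},-4 \right)} + G} = \frac{1}{43 + \frac{3}{1774}} = \frac{1}{\frac{76285}{1774}} = \frac{1774}{76285}$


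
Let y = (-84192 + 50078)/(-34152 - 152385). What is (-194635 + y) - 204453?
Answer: -74444644142/186537 ≈ -3.9909e+5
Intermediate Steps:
y = 34114/186537 (y = -34114/(-186537) = -34114*(-1/186537) = 34114/186537 ≈ 0.18288)
(-194635 + y) - 204453 = (-194635 + 34114/186537) - 204453 = -36306594881/186537 - 204453 = -74444644142/186537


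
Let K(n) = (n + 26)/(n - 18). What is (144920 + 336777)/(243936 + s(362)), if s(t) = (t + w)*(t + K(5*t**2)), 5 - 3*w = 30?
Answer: 473413256691/365914287893 ≈ 1.2938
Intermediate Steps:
K(n) = (26 + n)/(-18 + n)
w = -25/3 (w = 5/3 - 1/3*30 = 5/3 - 10 = -25/3 ≈ -8.3333)
s(t) = (-25/3 + t)*(t + (26 + 5*t**2)/(-18 + 5*t**2)) (s(t) = (t - 25/3)*(t + (26 + 5*t**2)/(-18 + 5*t**2)) = (-25/3 + t)*(t + (26 + 5*t**2)/(-18 + 5*t**2)))
(144920 + 336777)/(243936 + s(362)) = (144920 + 336777)/(243936 + (-650 - 179*362**2 - 110*362**3 + 15*362**4 + 528*362)/(3*(-18 + 5*362**2))) = 481697/(243936 + (-650 - 179*131044 - 110*47437928 + 15*17172529936 + 191136)/(3*(-18 + 5*131044))) = 481697/(243936 + (-650 - 23456876 - 5218172080 + 257587949040 + 191136)/(3*(-18 + 655220))) = 481697/(243936 + (1/3)*252346510570/655202) = 481697/(243936 + (1/3)*(1/655202)*252346510570) = 481697/(243936 + 126173255285/982803) = 481697/(365914287893/982803) = 481697*(982803/365914287893) = 473413256691/365914287893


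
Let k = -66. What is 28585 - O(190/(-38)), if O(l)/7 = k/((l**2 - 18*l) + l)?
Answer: 142946/5 ≈ 28589.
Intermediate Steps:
O(l) = -462/(l**2 - 17*l) (O(l) = 7*(-66/((l**2 - 18*l) + l)) = 7*(-66/(l**2 - 17*l)) = -462/(l**2 - 17*l))
28585 - O(190/(-38)) = 28585 - (-462)/((190/(-38))*(-17 + 190/(-38))) = 28585 - (-462)/((190*(-1/38))*(-17 + 190*(-1/38))) = 28585 - (-462)/((-5)*(-17 - 5)) = 28585 - (-462)*(-1)/(5*(-22)) = 28585 - (-462)*(-1)*(-1)/(5*22) = 28585 - 1*(-21/5) = 28585 + 21/5 = 142946/5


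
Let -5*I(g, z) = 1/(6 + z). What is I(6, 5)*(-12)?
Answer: 12/55 ≈ 0.21818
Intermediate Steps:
I(g, z) = -1/(5*(6 + z))
I(6, 5)*(-12) = -1/(30 + 5*5)*(-12) = -1/(30 + 25)*(-12) = -1/55*(-12) = 12/55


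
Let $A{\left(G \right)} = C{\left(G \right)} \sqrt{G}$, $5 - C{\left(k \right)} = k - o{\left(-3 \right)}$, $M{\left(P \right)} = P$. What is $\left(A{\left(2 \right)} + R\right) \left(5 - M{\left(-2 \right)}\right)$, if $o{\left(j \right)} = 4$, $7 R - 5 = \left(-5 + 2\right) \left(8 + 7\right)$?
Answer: $-40 + 49 \sqrt{2} \approx 29.296$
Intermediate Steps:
$R = - \frac{40}{7}$ ($R = \frac{5}{7} + \frac{\left(-5 + 2\right) \left(8 + 7\right)}{7} = \frac{5}{7} + \frac{\left(-3\right) 15}{7} = \frac{5}{7} + \frac{1}{7} \left(-45\right) = \frac{5}{7} - \frac{45}{7} = - \frac{40}{7} \approx -5.7143$)
$C{\left(k \right)} = 9 - k$ ($C{\left(k \right)} = 5 - \left(k - 4\right) = 5 - \left(-4 + k\right) = 9 - k$)
$A{\left(G \right)} = \sqrt{G} \left(9 - G\right)$ ($A{\left(G \right)} = \left(9 - G\right) \sqrt{G} = \sqrt{G} \left(9 - G\right)$)
$\left(A{\left(2 \right)} + R\right) \left(5 - M{\left(-2 \right)}\right) = \left(\sqrt{2} \left(9 - 2\right) - \frac{40}{7}\right) \left(5 - -2\right) = \left(\sqrt{2} \left(9 - 2\right) - \frac{40}{7}\right) \left(5 + 2\right) = \left(\sqrt{2} \cdot 7 - \frac{40}{7}\right) 7 = \left(7 \sqrt{2} - \frac{40}{7}\right) 7 = \left(- \frac{40}{7} + 7 \sqrt{2}\right) 7 = -40 + 49 \sqrt{2}$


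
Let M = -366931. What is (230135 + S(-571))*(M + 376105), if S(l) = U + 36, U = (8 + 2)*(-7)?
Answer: 2110946574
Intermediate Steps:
U = -70 (U = 10*(-7) = -70)
S(l) = -34 (S(l) = -70 + 36 = -34)
(230135 + S(-571))*(M + 376105) = (230135 - 34)*(-366931 + 376105) = 230101*9174 = 2110946574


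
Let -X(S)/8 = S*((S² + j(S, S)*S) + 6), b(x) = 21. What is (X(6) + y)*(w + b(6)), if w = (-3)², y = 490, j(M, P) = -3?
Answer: -19860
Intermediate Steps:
w = 9
X(S) = -8*S*(6 + S² - 3*S) (X(S) = -8*S*((S² - 3*S) + 6) = -8*S*(6 + S² - 3*S))
(X(6) + y)*(w + b(6)) = (8*6*(-6 - 1*6² + 3*6) + 490)*(9 + 21) = (8*6*(-6 - 1*36 + 18) + 490)*30 = (8*6*(-6 - 36 + 18) + 490)*30 = (8*6*(-24) + 490)*30 = (-1152 + 490)*30 = -662*30 = -19860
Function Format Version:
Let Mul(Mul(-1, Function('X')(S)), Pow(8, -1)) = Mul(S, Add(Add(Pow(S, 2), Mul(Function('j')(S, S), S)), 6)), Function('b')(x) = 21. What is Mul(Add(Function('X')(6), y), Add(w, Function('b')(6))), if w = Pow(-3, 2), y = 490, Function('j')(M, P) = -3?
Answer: -19860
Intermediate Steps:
w = 9
Function('X')(S) = Mul(-8, S, Add(6, Pow(S, 2), Mul(-3, S))) (Function('X')(S) = Mul(-8, Mul(S, Add(Add(Pow(S, 2), Mul(-3, S)), 6))) = Mul(-8, Mul(S, Add(6, Pow(S, 2), Mul(-3, S)))) = Mul(-8, S, Add(6, Pow(S, 2), Mul(-3, S))))
Mul(Add(Function('X')(6), y), Add(w, Function('b')(6))) = Mul(Add(Mul(8, 6, Add(-6, Mul(-1, Pow(6, 2)), Mul(3, 6))), 490), Add(9, 21)) = Mul(Add(Mul(8, 6, Add(-6, Mul(-1, 36), 18)), 490), 30) = Mul(Add(Mul(8, 6, Add(-6, -36, 18)), 490), 30) = Mul(Add(Mul(8, 6, -24), 490), 30) = Mul(Add(-1152, 490), 30) = Mul(-662, 30) = -19860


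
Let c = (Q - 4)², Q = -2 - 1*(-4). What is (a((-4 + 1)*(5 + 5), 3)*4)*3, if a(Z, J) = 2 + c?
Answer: 72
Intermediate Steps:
Q = 2 (Q = -2 + 4 = 2)
c = 4 (c = (2 - 4)² = (-2)² = 4)
a(Z, J) = 6 (a(Z, J) = 2 + 4 = 6)
(a((-4 + 1)*(5 + 5), 3)*4)*3 = (6*4)*3 = 24*3 = 72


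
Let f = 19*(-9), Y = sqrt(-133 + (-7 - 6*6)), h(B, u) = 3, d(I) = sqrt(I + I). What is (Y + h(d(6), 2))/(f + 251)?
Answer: 3/80 + I*sqrt(11)/20 ≈ 0.0375 + 0.16583*I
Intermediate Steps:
d(I) = sqrt(2)*sqrt(I) (d(I) = sqrt(2*I) = sqrt(2)*sqrt(I))
Y = 4*I*sqrt(11) (Y = sqrt(-133 + (-7 - 36)) = sqrt(-133 - 43) = sqrt(-176) = 4*I*sqrt(11) ≈ 13.266*I)
f = -171
(Y + h(d(6), 2))/(f + 251) = (4*I*sqrt(11) + 3)/(-171 + 251) = (3 + 4*I*sqrt(11))/80 = (3 + 4*I*sqrt(11))*(1/80) = 3/80 + I*sqrt(11)/20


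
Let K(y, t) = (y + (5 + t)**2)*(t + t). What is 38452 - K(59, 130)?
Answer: -4715388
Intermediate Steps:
K(y, t) = 2*t*(y + (5 + t)**2) (K(y, t) = (y + (5 + t)**2)*(2*t) = 2*t*(y + (5 + t)**2))
38452 - K(59, 130) = 38452 - 2*130*(59 + (5 + 130)**2) = 38452 - 2*130*(59 + 135**2) = 38452 - 2*130*(59 + 18225) = 38452 - 2*130*18284 = 38452 - 1*4753840 = 38452 - 4753840 = -4715388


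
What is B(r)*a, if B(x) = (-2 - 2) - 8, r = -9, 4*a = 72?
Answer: -216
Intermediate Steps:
a = 18 (a = (¼)*72 = 18)
B(x) = -12 (B(x) = -4 - 8 = -12)
B(r)*a = -12*18 = -216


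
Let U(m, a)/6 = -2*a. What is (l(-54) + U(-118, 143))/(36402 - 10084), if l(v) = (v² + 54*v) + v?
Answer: -885/13159 ≈ -0.067254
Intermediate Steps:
U(m, a) = -12*a (U(m, a) = 6*(-2*a) = -12*a)
l(v) = v² + 55*v
(l(-54) + U(-118, 143))/(36402 - 10084) = (-54*(55 - 54) - 12*143)/(36402 - 10084) = (-54*1 - 1716)/26318 = (-54 - 1716)*(1/26318) = -1770*1/26318 = -885/13159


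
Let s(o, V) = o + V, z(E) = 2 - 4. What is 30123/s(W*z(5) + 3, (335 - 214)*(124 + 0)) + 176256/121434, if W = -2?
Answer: 1050622533/303807629 ≈ 3.4582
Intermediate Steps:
z(E) = -2
s(o, V) = V + o
30123/s(W*z(5) + 3, (335 - 214)*(124 + 0)) + 176256/121434 = 30123/((335 - 214)*(124 + 0) + (-2*(-2) + 3)) + 176256/121434 = 30123/(121*124 + (4 + 3)) + 176256*(1/121434) = 30123/(15004 + 7) + 29376/20239 = 30123/15011 + 29376/20239 = 1050622533/303807629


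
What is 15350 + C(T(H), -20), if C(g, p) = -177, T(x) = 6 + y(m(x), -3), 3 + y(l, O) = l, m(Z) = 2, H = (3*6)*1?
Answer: 15173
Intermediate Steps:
H = 18 (H = 18*1 = 18)
y(l, O) = -3 + l
T(x) = 5 (T(x) = 6 + (-3 + 2) = 6 - 1 = 5)
15350 + C(T(H), -20) = 15350 - 177 = 15173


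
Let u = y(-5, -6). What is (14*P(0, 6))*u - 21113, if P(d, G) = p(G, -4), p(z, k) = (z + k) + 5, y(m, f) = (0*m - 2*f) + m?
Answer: -20427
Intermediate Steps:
y(m, f) = m - 2*f (y(m, f) = (0 - 2*f) + m = -2*f + m = m - 2*f)
u = 7 (u = -5 - 2*(-6) = -5 + 12 = 7)
p(z, k) = 5 + k + z (p(z, k) = (k + z) + 5 = 5 + k + z)
P(d, G) = 1 + G (P(d, G) = 5 - 4 + G = 1 + G)
(14*P(0, 6))*u - 21113 = (14*(1 + 6))*7 - 21113 = (14*7)*7 - 21113 = 98*7 - 21113 = 686 - 21113 = -20427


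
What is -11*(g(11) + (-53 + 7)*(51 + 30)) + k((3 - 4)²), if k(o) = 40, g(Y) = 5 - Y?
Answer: 41092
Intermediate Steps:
-11*(g(11) + (-53 + 7)*(51 + 30)) + k((3 - 4)²) = -11*((5 - 1*11) + (-53 + 7)*(51 + 30)) + 40 = -11*((5 - 11) - 46*81) + 40 = -11*(-6 - 3726) + 40 = -11*(-3732) + 40 = 41052 + 40 = 41092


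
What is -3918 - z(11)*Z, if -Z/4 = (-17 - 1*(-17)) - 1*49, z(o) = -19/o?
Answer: -39374/11 ≈ -3579.5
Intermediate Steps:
Z = 196 (Z = -4*((-17 - 1*(-17)) - 1*49) = -4*((-17 + 17) - 49) = -4*(0 - 49) = -4*(-49) = 196)
-3918 - z(11)*Z = -3918 - (-19/11)*196 = -3918 - (-19*1/11)*196 = -3918 - (-19)*196/11 = -3918 - 1*(-3724/11) = -3918 + 3724/11 = -39374/11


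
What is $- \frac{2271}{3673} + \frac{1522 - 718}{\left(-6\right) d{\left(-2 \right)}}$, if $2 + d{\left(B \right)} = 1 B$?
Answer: $\frac{241549}{7346} \approx 32.882$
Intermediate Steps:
$d{\left(B \right)} = -2 + B$ ($d{\left(B \right)} = -2 + 1 B = -2 + B$)
$- \frac{2271}{3673} + \frac{1522 - 718}{\left(-6\right) d{\left(-2 \right)}} = - \frac{2271}{3673} + \frac{1522 - 718}{\left(-6\right) \left(-2 - 2\right)} = \left(-2271\right) \frac{1}{3673} + \frac{1522 - 718}{\left(-6\right) \left(-4\right)} = - \frac{2271}{3673} + \frac{804}{24} = - \frac{2271}{3673} + 804 \cdot \frac{1}{24} = - \frac{2271}{3673} + \frac{67}{2} = \frac{241549}{7346}$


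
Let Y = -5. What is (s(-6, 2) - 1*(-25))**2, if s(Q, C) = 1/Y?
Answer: 15376/25 ≈ 615.04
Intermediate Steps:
s(Q, C) = -1/5 (s(Q, C) = 1/(-5) = -1/5)
(s(-6, 2) - 1*(-25))**2 = (-1/5 - 1*(-25))**2 = (-1/5 + 25)**2 = (124/5)**2 = 15376/25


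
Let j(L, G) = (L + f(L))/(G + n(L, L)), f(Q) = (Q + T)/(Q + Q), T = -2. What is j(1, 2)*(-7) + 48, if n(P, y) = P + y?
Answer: 377/8 ≈ 47.125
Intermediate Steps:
f(Q) = (-2 + Q)/(2*Q) (f(Q) = (Q - 2)/(Q + Q) = (-2 + Q)/((2*Q)) = (-2 + Q)*(1/(2*Q)) = (-2 + Q)/(2*Q))
j(L, G) = (L + (-2 + L)/(2*L))/(G + 2*L) (j(L, G) = (L + (-2 + L)/(2*L))/(G + (L + L)) = (L + (-2 + L)/(2*L))/(G + 2*L))
j(1, 2)*(-7) + 48 = ((-1 + 1**2 + (1/2)*1)/(1*(2 + 2*1)))*(-7) + 48 = (1*(-1 + 1 + 1/2)/(2 + 2))*(-7) + 48 = (1*(1/2)/4)*(-7) + 48 = (1*(1/4)*(1/2))*(-7) + 48 = (1/8)*(-7) + 48 = -7/8 + 48 = 377/8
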